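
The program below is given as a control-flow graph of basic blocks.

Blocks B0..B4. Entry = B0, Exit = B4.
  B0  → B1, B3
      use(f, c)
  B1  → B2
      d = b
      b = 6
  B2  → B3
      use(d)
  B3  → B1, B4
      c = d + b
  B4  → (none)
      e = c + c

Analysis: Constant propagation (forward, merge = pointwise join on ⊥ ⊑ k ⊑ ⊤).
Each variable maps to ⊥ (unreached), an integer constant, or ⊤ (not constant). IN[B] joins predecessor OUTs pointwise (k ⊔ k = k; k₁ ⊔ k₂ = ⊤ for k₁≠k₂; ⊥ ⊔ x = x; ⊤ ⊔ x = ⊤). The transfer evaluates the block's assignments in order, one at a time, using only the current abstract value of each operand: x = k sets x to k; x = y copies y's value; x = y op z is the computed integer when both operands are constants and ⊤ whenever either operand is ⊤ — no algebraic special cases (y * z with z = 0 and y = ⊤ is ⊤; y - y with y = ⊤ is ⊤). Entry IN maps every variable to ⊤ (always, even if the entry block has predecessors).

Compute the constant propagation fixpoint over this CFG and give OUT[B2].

Answer: {a: ⊤, b: 6, c: ⊤, d: ⊤, e: ⊤, f: ⊤}

Working:
Fixpoint table:
  B0:   IN=(all ⊤)   OUT=(all ⊤)
  B1:   IN=(all ⊤)   OUT={b:6; rest ⊤}
  B2:   IN={b:6; rest ⊤}   OUT={b:6; rest ⊤}
  B3:   IN=(all ⊤)   OUT=(all ⊤)
  B4:   IN=(all ⊤)   OUT=(all ⊤)

Merge at B2: IN[B2] = OUT[B1] = {a: ⊤, b: 6, c: ⊤, d: ⊤, e: ⊤, f: ⊤}
Applying B2's transfer function to that IN value gives OUT[B2] (row B2 above).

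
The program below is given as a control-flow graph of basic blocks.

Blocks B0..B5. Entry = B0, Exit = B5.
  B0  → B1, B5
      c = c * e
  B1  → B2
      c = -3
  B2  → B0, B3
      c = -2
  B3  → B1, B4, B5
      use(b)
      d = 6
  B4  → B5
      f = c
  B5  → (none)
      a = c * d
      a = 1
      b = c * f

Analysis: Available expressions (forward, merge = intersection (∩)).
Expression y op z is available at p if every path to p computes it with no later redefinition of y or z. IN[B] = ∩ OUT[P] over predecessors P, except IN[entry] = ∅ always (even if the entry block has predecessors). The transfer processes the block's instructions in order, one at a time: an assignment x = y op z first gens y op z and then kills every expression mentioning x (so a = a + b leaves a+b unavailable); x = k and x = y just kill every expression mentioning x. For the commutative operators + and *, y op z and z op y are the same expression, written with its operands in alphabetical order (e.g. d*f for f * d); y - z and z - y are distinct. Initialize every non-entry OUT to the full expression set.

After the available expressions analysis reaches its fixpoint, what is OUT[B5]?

Per-block solution:
  B0:  IN={}  OUT={}
  B1:  IN={}  OUT={}
  B2:  IN={}  OUT={}
  B3:  IN={}  OUT={}
  B4:  IN={}  OUT={}
  B5:  IN={}  OUT={c*d, c*f}

Merge at B5: IN[B5] = OUT[B0] ∩ OUT[B3] ∩ OUT[B4] = {}
Applying B5's transfer function to that IN value gives OUT[B5] (row B5 above).

Answer: {c*d, c*f}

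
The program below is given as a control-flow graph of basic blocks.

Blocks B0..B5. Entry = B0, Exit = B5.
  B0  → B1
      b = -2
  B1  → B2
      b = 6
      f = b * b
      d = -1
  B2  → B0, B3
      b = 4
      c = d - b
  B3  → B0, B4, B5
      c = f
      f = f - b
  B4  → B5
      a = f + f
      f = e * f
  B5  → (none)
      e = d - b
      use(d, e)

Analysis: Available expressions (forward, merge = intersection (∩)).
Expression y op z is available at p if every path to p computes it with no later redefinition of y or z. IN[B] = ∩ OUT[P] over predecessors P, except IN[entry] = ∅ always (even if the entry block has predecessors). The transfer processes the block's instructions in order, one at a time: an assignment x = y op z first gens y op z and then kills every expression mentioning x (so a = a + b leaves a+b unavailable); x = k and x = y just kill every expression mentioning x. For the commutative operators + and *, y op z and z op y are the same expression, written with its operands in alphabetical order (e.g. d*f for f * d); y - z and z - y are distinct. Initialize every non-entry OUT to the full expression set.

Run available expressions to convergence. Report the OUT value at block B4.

Answer: {d-b}

Working:
Per-block solution:
  B0:   IN={}   OUT={}
  B1:   IN={}   OUT={b*b}
  B2:   IN={b*b}   OUT={d-b}
  B3:   IN={d-b}   OUT={d-b}
  B4:   IN={d-b}   OUT={d-b}
  B5:   IN={d-b}   OUT={d-b}

Merge at B4: IN[B4] = OUT[B3] = {d-b}
Applying B4's transfer function to that IN value gives OUT[B4] (row B4 above).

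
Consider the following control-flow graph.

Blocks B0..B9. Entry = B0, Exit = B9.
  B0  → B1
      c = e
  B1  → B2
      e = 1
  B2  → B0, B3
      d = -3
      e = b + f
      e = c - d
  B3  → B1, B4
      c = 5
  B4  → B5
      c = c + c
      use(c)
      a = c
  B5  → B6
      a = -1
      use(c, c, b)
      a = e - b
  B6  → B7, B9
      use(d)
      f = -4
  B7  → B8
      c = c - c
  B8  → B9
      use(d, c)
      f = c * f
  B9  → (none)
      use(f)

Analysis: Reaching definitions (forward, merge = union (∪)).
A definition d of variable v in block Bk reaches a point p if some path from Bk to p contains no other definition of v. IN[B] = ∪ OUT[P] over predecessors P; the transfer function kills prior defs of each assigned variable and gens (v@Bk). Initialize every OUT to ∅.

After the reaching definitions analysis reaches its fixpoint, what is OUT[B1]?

Answer: {c@B0, c@B3, d@B2, e@B1}

Working:
Fixpoint table:
  B0:   IN={c@B0, c@B3, d@B2, e@B2}   OUT={c@B0, d@B2, e@B2}
  B1:   IN={c@B0, c@B3, d@B2, e@B2}   OUT={c@B0, c@B3, d@B2, e@B1}
  B2:   IN={c@B0, c@B3, d@B2, e@B1}   OUT={c@B0, c@B3, d@B2, e@B2}
  B3:   IN={c@B0, c@B3, d@B2, e@B2}   OUT={c@B3, d@B2, e@B2}
  B4:   IN={c@B3, d@B2, e@B2}   OUT={a@B4, c@B4, d@B2, e@B2}
  B5:   IN={a@B4, c@B4, d@B2, e@B2}   OUT={a@B5, c@B4, d@B2, e@B2}
  B6:   IN={a@B5, c@B4, d@B2, e@B2}   OUT={a@B5, c@B4, d@B2, e@B2, f@B6}
  B7:   IN={a@B5, c@B4, d@B2, e@B2, f@B6}   OUT={a@B5, c@B7, d@B2, e@B2, f@B6}
  B8:   IN={a@B5, c@B7, d@B2, e@B2, f@B6}   OUT={a@B5, c@B7, d@B2, e@B2, f@B8}
  B9:   IN={a@B5, c@B4, c@B7, d@B2, e@B2, f@B6, f@B8}   OUT={a@B5, c@B4, c@B7, d@B2, e@B2, f@B6, f@B8}

Merge at B1: IN[B1] = OUT[B0] ⊔ OUT[B3] = {c@B0, c@B3, d@B2, e@B2}
Applying B1's transfer function to that IN value gives OUT[B1] (row B1 above).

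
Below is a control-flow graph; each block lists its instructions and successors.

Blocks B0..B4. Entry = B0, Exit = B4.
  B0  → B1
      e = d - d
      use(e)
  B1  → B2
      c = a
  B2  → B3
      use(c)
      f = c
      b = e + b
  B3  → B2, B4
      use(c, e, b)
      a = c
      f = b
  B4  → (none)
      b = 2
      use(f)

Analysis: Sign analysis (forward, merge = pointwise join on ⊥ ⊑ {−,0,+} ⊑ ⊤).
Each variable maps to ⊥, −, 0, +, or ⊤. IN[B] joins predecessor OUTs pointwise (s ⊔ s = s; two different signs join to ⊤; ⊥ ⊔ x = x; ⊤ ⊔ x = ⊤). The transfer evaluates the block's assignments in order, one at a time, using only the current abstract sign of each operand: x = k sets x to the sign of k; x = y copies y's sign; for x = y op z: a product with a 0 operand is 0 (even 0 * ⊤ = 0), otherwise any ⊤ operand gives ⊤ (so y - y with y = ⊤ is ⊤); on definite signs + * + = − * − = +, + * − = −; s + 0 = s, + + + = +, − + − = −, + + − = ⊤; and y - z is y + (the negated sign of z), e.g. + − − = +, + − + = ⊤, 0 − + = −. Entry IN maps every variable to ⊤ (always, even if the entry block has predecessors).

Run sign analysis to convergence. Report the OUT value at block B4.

Fixpoint table:
  B0:   IN=(all ⊤)   OUT=(all ⊤)
  B1:   IN=(all ⊤)   OUT=(all ⊤)
  B2:   IN=(all ⊤)   OUT=(all ⊤)
  B3:   IN=(all ⊤)   OUT=(all ⊤)
  B4:   IN=(all ⊤)   OUT={b:+; rest ⊤}

Merge at B4: IN[B4] = OUT[B3] = {a: ⊤, b: ⊤, c: ⊤, d: ⊤, e: ⊤, f: ⊤}
Applying B4's transfer function to that IN value gives OUT[B4] (row B4 above).

Answer: {a: ⊤, b: +, c: ⊤, d: ⊤, e: ⊤, f: ⊤}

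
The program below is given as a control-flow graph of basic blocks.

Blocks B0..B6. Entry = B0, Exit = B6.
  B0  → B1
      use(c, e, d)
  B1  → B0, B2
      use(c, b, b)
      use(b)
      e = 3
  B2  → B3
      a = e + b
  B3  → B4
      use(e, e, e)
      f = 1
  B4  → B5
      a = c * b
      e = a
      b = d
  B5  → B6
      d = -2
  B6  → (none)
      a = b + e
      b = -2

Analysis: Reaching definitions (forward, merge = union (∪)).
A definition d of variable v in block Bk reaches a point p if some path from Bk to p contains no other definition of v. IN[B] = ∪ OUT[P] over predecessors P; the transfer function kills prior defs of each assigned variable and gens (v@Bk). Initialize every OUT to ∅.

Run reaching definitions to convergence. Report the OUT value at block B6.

Answer: {a@B6, b@B6, d@B5, e@B4, f@B3}

Working:
Converged values:
  B0: | IN={e@B1} | OUT={e@B1}
  B1: | IN={e@B1} | OUT={e@B1}
  B2: | IN={e@B1} | OUT={a@B2, e@B1}
  B3: | IN={a@B2, e@B1} | OUT={a@B2, e@B1, f@B3}
  B4: | IN={a@B2, e@B1, f@B3} | OUT={a@B4, b@B4, e@B4, f@B3}
  B5: | IN={a@B4, b@B4, e@B4, f@B3} | OUT={a@B4, b@B4, d@B5, e@B4, f@B3}
  B6: | IN={a@B4, b@B4, d@B5, e@B4, f@B3} | OUT={a@B6, b@B6, d@B5, e@B4, f@B3}

Merge at B6: IN[B6] = OUT[B5] = {a@B4, b@B4, d@B5, e@B4, f@B3}
Applying B6's transfer function to that IN value gives OUT[B6] (row B6 above).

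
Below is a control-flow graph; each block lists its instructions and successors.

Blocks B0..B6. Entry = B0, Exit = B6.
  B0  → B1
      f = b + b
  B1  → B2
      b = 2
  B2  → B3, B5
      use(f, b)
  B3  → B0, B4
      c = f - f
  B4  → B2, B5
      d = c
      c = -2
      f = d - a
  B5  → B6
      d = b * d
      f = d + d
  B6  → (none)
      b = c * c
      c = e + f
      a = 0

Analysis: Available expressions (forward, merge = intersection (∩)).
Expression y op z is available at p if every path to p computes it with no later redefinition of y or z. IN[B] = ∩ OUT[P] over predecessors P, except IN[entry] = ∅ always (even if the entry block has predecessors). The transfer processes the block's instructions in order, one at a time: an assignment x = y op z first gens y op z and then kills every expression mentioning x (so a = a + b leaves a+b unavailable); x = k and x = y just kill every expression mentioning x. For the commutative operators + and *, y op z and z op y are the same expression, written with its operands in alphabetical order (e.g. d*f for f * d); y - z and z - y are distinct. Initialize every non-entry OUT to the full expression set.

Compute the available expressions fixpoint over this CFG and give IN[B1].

Fixpoint table:
  B0:   IN={}   OUT={b+b}
  B1:   IN={b+b}   OUT={}
  B2:   IN={}   OUT={}
  B3:   IN={}   OUT={f-f}
  B4:   IN={f-f}   OUT={d-a}
  B5:   IN={}   OUT={d+d}
  B6:   IN={d+d}   OUT={d+d, e+f}

Merge at B1: IN[B1] = OUT[B0] = {b+b}

Answer: {b+b}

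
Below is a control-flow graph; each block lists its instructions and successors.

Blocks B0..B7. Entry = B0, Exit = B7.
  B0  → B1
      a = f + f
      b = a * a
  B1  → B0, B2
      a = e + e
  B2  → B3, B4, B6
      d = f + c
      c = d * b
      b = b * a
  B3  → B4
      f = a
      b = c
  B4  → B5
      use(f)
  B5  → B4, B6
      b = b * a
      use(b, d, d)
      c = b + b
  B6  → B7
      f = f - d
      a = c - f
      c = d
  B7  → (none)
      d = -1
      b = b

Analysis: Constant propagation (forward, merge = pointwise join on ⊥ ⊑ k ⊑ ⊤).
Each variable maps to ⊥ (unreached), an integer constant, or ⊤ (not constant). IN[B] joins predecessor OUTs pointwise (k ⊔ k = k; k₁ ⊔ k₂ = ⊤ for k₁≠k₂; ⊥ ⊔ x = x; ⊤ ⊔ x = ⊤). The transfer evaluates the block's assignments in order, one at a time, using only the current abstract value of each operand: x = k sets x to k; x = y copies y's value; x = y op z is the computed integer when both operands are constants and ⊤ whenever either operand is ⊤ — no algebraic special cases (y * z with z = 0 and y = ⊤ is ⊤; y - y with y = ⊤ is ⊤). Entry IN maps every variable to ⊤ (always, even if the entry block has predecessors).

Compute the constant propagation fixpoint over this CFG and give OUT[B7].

Fixpoint table:
  B0:  IN=(all ⊤)  OUT=(all ⊤)
  B1:  IN=(all ⊤)  OUT=(all ⊤)
  B2:  IN=(all ⊤)  OUT=(all ⊤)
  B3:  IN=(all ⊤)  OUT=(all ⊤)
  B4:  IN=(all ⊤)  OUT=(all ⊤)
  B5:  IN=(all ⊤)  OUT=(all ⊤)
  B6:  IN=(all ⊤)  OUT=(all ⊤)
  B7:  IN=(all ⊤)  OUT={d:-1; rest ⊤}

Merge at B7: IN[B7] = OUT[B6] = {a: ⊤, b: ⊤, c: ⊤, d: ⊤, e: ⊤, f: ⊤}
Applying B7's transfer function to that IN value gives OUT[B7] (row B7 above).

Answer: {a: ⊤, b: ⊤, c: ⊤, d: -1, e: ⊤, f: ⊤}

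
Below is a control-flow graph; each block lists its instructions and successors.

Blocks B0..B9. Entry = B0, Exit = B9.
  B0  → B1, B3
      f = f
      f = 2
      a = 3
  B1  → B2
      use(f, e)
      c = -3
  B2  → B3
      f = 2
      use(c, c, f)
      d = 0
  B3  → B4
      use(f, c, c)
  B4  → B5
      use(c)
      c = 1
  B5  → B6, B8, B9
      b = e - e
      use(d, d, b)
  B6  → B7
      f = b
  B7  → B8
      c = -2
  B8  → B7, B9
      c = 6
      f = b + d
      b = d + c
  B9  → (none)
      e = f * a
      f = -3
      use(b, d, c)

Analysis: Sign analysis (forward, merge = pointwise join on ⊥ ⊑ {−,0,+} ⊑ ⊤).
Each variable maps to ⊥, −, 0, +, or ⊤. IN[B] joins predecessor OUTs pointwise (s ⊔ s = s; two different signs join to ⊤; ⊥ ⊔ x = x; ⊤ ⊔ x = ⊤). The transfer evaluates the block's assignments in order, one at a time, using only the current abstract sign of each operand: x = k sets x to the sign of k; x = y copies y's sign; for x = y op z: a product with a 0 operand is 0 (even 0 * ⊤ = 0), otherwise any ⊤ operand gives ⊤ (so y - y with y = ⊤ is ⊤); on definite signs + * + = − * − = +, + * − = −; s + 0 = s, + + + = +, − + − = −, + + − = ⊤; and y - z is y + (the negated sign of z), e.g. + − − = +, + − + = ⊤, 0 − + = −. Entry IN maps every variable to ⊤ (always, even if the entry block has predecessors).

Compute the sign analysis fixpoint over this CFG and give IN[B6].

Fixpoint table:
  B0:  IN=(all ⊤)  OUT={a:+, f:+; rest ⊤}
  B1:  IN={a:+, f:+; rest ⊤}  OUT={a:+, c:-, f:+; rest ⊤}
  B2:  IN={a:+, c:-, f:+; rest ⊤}  OUT={a:+, c:-, d:0, f:+; rest ⊤}
  B3:  IN={a:+, f:+; rest ⊤}  OUT={a:+, f:+; rest ⊤}
  B4:  IN={a:+, f:+; rest ⊤}  OUT={a:+, c:+, f:+; rest ⊤}
  B5:  IN={a:+, c:+, f:+; rest ⊤}  OUT={a:+, c:+, f:+; rest ⊤}
  B6:  IN={a:+, c:+, f:+; rest ⊤}  OUT={a:+, c:+; rest ⊤}
  B7:  IN={a:+, c:+; rest ⊤}  OUT={a:+, c:-; rest ⊤}
  B8:  IN={a:+; rest ⊤}  OUT={a:+, c:+; rest ⊤}
  B9:  IN={a:+, c:+; rest ⊤}  OUT={a:+, c:+, f:-; rest ⊤}

Merge at B6: IN[B6] = OUT[B5] = {a: +, b: ⊤, c: +, d: ⊤, e: ⊤, f: +}

Answer: {a: +, b: ⊤, c: +, d: ⊤, e: ⊤, f: +}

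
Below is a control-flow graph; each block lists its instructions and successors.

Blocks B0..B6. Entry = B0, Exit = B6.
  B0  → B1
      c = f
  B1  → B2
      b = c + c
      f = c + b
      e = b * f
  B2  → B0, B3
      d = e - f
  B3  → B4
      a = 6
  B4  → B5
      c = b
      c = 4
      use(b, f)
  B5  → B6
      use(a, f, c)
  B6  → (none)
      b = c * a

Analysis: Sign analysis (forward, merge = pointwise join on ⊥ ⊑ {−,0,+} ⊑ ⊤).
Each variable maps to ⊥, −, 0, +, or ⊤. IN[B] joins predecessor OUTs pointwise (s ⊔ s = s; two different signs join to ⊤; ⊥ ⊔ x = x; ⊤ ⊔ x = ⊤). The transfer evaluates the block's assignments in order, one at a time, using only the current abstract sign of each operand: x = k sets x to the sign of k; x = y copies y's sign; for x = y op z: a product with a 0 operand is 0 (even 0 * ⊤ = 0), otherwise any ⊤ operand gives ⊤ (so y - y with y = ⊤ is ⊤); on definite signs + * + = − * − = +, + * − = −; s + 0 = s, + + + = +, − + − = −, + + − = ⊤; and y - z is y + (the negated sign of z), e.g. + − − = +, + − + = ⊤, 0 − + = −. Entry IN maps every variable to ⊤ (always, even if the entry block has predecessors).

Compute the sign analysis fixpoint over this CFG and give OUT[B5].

Fixpoint table:
  B0:  IN=(all ⊤)  OUT=(all ⊤)
  B1:  IN=(all ⊤)  OUT=(all ⊤)
  B2:  IN=(all ⊤)  OUT=(all ⊤)
  B3:  IN=(all ⊤)  OUT={a:+; rest ⊤}
  B4:  IN={a:+; rest ⊤}  OUT={a:+, c:+; rest ⊤}
  B5:  IN={a:+, c:+; rest ⊤}  OUT={a:+, c:+; rest ⊤}
  B6:  IN={a:+, c:+; rest ⊤}  OUT={a:+, b:+, c:+; rest ⊤}

Merge at B5: IN[B5] = OUT[B4] = {a: +, b: ⊤, c: +, d: ⊤, e: ⊤, f: ⊤}
Applying B5's transfer function to that IN value gives OUT[B5] (row B5 above).

Answer: {a: +, b: ⊤, c: +, d: ⊤, e: ⊤, f: ⊤}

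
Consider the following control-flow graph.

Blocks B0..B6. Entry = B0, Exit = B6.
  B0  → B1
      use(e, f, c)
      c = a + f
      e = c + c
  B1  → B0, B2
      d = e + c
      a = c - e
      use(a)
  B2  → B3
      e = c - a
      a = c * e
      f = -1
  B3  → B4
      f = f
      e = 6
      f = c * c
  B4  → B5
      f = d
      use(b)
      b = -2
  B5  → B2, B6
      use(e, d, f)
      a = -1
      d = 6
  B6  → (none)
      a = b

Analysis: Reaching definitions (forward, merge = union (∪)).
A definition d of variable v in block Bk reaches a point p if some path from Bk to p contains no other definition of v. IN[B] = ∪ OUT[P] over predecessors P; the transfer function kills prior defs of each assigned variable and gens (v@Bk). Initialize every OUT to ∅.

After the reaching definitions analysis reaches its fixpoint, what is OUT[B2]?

Fixpoint table:
  B0:  IN={a@B1, c@B0, d@B1, e@B0}  OUT={a@B1, c@B0, d@B1, e@B0}
  B1:  IN={a@B1, c@B0, d@B1, e@B0}  OUT={a@B1, c@B0, d@B1, e@B0}
  B2:  IN={a@B1, a@B5, b@B4, c@B0, d@B1, d@B5, e@B0, e@B3, f@B4}  OUT={a@B2, b@B4, c@B0, d@B1, d@B5, e@B2, f@B2}
  B3:  IN={a@B2, b@B4, c@B0, d@B1, d@B5, e@B2, f@B2}  OUT={a@B2, b@B4, c@B0, d@B1, d@B5, e@B3, f@B3}
  B4:  IN={a@B2, b@B4, c@B0, d@B1, d@B5, e@B3, f@B3}  OUT={a@B2, b@B4, c@B0, d@B1, d@B5, e@B3, f@B4}
  B5:  IN={a@B2, b@B4, c@B0, d@B1, d@B5, e@B3, f@B4}  OUT={a@B5, b@B4, c@B0, d@B5, e@B3, f@B4}
  B6:  IN={a@B5, b@B4, c@B0, d@B5, e@B3, f@B4}  OUT={a@B6, b@B4, c@B0, d@B5, e@B3, f@B4}

Merge at B2: IN[B2] = OUT[B1] ⊔ OUT[B5] = {a@B1, a@B5, b@B4, c@B0, d@B1, d@B5, e@B0, e@B3, f@B4}
Applying B2's transfer function to that IN value gives OUT[B2] (row B2 above).

Answer: {a@B2, b@B4, c@B0, d@B1, d@B5, e@B2, f@B2}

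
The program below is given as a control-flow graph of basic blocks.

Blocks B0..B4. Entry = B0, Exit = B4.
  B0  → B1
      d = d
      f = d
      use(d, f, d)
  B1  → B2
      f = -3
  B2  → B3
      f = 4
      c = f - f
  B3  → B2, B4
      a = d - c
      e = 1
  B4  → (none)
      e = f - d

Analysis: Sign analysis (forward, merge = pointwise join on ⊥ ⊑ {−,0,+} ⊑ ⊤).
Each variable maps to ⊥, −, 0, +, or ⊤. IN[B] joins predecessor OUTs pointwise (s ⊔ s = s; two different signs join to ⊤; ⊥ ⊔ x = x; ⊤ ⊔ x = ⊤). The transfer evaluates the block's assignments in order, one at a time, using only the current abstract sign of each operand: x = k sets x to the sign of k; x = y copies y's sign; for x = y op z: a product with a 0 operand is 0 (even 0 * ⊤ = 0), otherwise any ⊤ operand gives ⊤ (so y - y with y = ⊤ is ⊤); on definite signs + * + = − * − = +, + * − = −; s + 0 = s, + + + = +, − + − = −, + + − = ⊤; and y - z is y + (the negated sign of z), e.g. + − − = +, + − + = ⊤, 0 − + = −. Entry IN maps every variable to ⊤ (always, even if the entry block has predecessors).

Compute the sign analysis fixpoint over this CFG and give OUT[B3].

Fixpoint table:
  B0: | IN=(all ⊤) | OUT=(all ⊤)
  B1: | IN=(all ⊤) | OUT={f:-; rest ⊤}
  B2: | IN=(all ⊤) | OUT={f:+; rest ⊤}
  B3: | IN={f:+; rest ⊤} | OUT={e:+, f:+; rest ⊤}
  B4: | IN={e:+, f:+; rest ⊤} | OUT={f:+; rest ⊤}

Merge at B3: IN[B3] = OUT[B2] = {a: ⊤, b: ⊤, c: ⊤, d: ⊤, e: ⊤, f: +}
Applying B3's transfer function to that IN value gives OUT[B3] (row B3 above).

Answer: {a: ⊤, b: ⊤, c: ⊤, d: ⊤, e: +, f: +}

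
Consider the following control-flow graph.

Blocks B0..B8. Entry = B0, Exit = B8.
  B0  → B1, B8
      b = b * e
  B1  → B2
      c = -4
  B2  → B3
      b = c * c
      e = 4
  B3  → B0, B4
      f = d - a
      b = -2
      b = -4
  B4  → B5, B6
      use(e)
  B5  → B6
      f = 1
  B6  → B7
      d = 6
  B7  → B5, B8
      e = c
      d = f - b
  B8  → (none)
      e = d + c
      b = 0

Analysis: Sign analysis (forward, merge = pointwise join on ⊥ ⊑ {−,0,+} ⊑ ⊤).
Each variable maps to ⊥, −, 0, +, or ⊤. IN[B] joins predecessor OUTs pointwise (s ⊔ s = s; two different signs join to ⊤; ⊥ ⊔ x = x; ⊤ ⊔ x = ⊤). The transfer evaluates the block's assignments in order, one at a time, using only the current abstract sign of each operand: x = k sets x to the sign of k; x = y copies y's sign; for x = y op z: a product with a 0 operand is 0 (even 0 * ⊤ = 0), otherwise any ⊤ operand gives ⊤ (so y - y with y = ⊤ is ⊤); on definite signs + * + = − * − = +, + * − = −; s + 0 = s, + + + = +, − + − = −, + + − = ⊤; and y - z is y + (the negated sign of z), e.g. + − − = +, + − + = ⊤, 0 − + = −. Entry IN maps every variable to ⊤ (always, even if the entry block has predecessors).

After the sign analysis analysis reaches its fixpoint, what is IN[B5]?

Per-block solution:
  B0: | IN=(all ⊤) | OUT=(all ⊤)
  B1: | IN=(all ⊤) | OUT={c:-; rest ⊤}
  B2: | IN={c:-; rest ⊤} | OUT={b:+, c:-, e:+; rest ⊤}
  B3: | IN={b:+, c:-, e:+; rest ⊤} | OUT={b:-, c:-, e:+; rest ⊤}
  B4: | IN={b:-, c:-, e:+; rest ⊤} | OUT={b:-, c:-, e:+; rest ⊤}
  B5: | IN={b:-, c:-; rest ⊤} | OUT={b:-, c:-, f:+; rest ⊤}
  B6: | IN={b:-, c:-; rest ⊤} | OUT={b:-, c:-, d:+; rest ⊤}
  B7: | IN={b:-, c:-, d:+; rest ⊤} | OUT={b:-, c:-, e:-; rest ⊤}
  B8: | IN=(all ⊤) | OUT={b:0; rest ⊤}

Merge at B5: IN[B5] = OUT[B4] ⊔ OUT[B7] = {a: ⊤, b: -, c: -, d: ⊤, e: ⊤, f: ⊤}

Answer: {a: ⊤, b: -, c: -, d: ⊤, e: ⊤, f: ⊤}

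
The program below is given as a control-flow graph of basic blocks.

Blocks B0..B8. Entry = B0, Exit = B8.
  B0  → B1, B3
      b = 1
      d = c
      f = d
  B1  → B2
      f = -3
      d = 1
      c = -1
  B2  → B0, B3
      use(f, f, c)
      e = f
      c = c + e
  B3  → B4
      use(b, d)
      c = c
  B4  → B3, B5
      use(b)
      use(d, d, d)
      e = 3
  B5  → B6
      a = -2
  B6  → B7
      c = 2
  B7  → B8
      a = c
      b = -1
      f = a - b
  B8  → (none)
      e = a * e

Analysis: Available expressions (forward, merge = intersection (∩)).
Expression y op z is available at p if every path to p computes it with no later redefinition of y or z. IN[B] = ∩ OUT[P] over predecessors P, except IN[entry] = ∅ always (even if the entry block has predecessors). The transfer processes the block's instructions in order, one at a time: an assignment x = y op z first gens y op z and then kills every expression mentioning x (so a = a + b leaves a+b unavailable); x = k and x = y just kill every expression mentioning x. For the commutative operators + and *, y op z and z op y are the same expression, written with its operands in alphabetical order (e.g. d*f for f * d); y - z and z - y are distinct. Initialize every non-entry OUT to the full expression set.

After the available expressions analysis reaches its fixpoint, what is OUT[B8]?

Converged values:
  B0: | IN={} | OUT={}
  B1: | IN={} | OUT={}
  B2: | IN={} | OUT={}
  B3: | IN={} | OUT={}
  B4: | IN={} | OUT={}
  B5: | IN={} | OUT={}
  B6: | IN={} | OUT={}
  B7: | IN={} | OUT={a-b}
  B8: | IN={a-b} | OUT={a-b}

Merge at B8: IN[B8] = OUT[B7] = {a-b}
Applying B8's transfer function to that IN value gives OUT[B8] (row B8 above).

Answer: {a-b}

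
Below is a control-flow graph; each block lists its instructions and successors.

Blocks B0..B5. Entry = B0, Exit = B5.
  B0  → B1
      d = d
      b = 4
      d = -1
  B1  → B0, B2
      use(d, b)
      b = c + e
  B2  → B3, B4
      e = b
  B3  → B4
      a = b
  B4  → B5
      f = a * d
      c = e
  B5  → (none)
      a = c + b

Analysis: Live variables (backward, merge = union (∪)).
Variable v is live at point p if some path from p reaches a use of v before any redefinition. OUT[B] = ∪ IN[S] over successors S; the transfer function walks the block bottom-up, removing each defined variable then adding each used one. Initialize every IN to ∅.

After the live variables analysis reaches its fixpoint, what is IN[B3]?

Fixpoint table:
  B0:   IN={a, c, d, e}   OUT={a, b, c, d, e}
  B1:   IN={a, b, c, d, e}   OUT={a, b, c, d, e}
  B2:   IN={a, b, d}   OUT={a, b, d, e}
  B3:   IN={b, d, e}   OUT={a, b, d, e}
  B4:   IN={a, b, d, e}   OUT={b, c}
  B5:   IN={b, c}   OUT={}

Merge at B3: OUT[B3] = IN[B4] = {a, b, d, e}
Applying B3's transfer function to that OUT value gives IN[B3] (row B3 above).

Answer: {b, d, e}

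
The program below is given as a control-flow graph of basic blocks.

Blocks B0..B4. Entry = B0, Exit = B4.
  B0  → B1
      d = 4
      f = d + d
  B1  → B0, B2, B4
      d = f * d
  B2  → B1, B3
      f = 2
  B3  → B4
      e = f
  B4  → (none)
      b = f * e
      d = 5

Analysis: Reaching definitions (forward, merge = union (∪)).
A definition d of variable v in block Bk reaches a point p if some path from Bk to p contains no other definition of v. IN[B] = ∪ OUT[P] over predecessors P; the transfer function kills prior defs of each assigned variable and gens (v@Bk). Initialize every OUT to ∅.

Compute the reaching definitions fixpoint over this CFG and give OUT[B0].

Answer: {d@B0, f@B0}

Derivation:
Fixpoint table:
  B0:  IN={d@B1, f@B0, f@B2}  OUT={d@B0, f@B0}
  B1:  IN={d@B0, d@B1, f@B0, f@B2}  OUT={d@B1, f@B0, f@B2}
  B2:  IN={d@B1, f@B0, f@B2}  OUT={d@B1, f@B2}
  B3:  IN={d@B1, f@B2}  OUT={d@B1, e@B3, f@B2}
  B4:  IN={d@B1, e@B3, f@B0, f@B2}  OUT={b@B4, d@B4, e@B3, f@B0, f@B2}

Merge at B0 (entry node, so the boundary value {} is joined with the incoming edge(s)): IN[B0] = {} ⊔ OUT[B1] = {d@B1, f@B0, f@B2}
Applying B0's transfer function to that IN value gives OUT[B0] (row B0 above).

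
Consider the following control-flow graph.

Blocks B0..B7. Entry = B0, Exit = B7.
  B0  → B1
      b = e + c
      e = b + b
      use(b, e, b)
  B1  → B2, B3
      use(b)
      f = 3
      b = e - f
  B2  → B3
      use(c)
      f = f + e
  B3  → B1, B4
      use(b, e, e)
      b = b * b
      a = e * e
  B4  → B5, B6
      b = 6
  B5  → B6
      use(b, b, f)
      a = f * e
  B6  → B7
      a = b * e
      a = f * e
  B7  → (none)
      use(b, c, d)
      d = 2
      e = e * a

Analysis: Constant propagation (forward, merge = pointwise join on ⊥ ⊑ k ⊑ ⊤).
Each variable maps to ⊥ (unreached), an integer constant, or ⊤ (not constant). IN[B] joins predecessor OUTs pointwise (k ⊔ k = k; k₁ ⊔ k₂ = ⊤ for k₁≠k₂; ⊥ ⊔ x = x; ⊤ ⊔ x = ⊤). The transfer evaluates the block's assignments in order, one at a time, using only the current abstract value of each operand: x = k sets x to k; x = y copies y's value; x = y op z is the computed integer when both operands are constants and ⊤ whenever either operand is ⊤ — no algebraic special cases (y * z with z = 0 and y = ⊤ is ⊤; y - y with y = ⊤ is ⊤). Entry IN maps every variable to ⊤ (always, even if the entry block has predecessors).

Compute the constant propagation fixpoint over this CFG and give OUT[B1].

Per-block solution:
  B0:  IN=(all ⊤)  OUT=(all ⊤)
  B1:  IN=(all ⊤)  OUT={f:3; rest ⊤}
  B2:  IN={f:3; rest ⊤}  OUT=(all ⊤)
  B3:  IN=(all ⊤)  OUT=(all ⊤)
  B4:  IN=(all ⊤)  OUT={b:6; rest ⊤}
  B5:  IN={b:6; rest ⊤}  OUT={b:6; rest ⊤}
  B6:  IN={b:6; rest ⊤}  OUT={b:6; rest ⊤}
  B7:  IN={b:6; rest ⊤}  OUT={b:6, d:2; rest ⊤}

Merge at B1: IN[B1] = OUT[B0] ⊔ OUT[B3] = {a: ⊤, b: ⊤, c: ⊤, d: ⊤, e: ⊤, f: ⊤}
Applying B1's transfer function to that IN value gives OUT[B1] (row B1 above).

Answer: {a: ⊤, b: ⊤, c: ⊤, d: ⊤, e: ⊤, f: 3}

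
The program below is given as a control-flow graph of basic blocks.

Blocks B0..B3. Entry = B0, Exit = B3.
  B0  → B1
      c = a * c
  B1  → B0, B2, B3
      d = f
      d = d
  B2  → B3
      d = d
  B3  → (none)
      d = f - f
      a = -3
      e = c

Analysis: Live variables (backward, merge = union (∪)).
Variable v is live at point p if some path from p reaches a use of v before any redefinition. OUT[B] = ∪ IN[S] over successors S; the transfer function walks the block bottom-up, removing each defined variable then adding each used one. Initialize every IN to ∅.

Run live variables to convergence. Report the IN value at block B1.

Answer: {a, c, f}

Working:
Per-block solution:
  B0:   IN={a, c, f}   OUT={a, c, f}
  B1:   IN={a, c, f}   OUT={a, c, d, f}
  B2:   IN={c, d, f}   OUT={c, f}
  B3:   IN={c, f}   OUT={}

Merge at B1: OUT[B1] = IN[B0] ⊔ IN[B2] ⊔ IN[B3] = {a, c, d, f}
Applying B1's transfer function to that OUT value gives IN[B1] (row B1 above).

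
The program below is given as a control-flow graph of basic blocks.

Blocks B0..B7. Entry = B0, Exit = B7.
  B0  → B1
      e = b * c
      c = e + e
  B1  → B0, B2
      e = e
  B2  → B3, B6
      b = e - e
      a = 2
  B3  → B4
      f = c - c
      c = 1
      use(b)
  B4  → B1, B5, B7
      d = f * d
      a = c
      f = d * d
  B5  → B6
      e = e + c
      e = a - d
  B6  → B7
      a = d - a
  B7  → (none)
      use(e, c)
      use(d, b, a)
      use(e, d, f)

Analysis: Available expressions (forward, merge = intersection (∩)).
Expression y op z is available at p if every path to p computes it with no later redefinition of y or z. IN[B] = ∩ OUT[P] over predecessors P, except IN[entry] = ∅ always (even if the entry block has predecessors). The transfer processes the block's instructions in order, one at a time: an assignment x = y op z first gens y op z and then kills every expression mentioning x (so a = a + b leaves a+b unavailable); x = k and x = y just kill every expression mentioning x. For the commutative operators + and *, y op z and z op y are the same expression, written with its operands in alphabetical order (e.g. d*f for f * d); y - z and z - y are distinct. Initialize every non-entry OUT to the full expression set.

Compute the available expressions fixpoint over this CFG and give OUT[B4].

Answer: {d*d, e-e}

Derivation:
Per-block solution:
  B0:   IN={}   OUT={e+e}
  B1:   IN={}   OUT={}
  B2:   IN={}   OUT={e-e}
  B3:   IN={e-e}   OUT={e-e}
  B4:   IN={e-e}   OUT={d*d, e-e}
  B5:   IN={d*d, e-e}   OUT={a-d, d*d}
  B6:   IN={}   OUT={}
  B7:   IN={}   OUT={}

Merge at B4: IN[B4] = OUT[B3] = {e-e}
Applying B4's transfer function to that IN value gives OUT[B4] (row B4 above).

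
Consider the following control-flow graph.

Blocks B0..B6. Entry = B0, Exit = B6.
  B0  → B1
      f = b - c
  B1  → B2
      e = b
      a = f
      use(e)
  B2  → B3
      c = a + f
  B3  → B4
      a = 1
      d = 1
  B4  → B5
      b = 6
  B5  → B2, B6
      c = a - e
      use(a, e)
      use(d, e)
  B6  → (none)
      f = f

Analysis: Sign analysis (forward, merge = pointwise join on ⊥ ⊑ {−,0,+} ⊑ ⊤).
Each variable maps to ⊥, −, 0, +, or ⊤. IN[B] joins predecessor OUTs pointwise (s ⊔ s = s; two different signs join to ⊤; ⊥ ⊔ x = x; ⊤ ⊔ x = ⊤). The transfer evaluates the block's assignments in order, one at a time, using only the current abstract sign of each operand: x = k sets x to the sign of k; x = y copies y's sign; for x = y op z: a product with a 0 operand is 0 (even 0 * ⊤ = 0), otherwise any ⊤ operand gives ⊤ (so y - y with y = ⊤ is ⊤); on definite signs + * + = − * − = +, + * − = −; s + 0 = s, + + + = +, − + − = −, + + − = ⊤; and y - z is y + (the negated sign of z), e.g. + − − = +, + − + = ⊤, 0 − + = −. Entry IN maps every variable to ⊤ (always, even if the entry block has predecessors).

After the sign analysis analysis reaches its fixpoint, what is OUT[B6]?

Per-block solution:
  B0:  IN=(all ⊤)  OUT=(all ⊤)
  B1:  IN=(all ⊤)  OUT=(all ⊤)
  B2:  IN=(all ⊤)  OUT=(all ⊤)
  B3:  IN=(all ⊤)  OUT={a:+, d:+; rest ⊤}
  B4:  IN={a:+, d:+; rest ⊤}  OUT={a:+, b:+, d:+; rest ⊤}
  B5:  IN={a:+, b:+, d:+; rest ⊤}  OUT={a:+, b:+, d:+; rest ⊤}
  B6:  IN={a:+, b:+, d:+; rest ⊤}  OUT={a:+, b:+, d:+; rest ⊤}

Merge at B6: IN[B6] = OUT[B5] = {a: +, b: +, c: ⊤, d: +, e: ⊤, f: ⊤}
Applying B6's transfer function to that IN value gives OUT[B6] (row B6 above).

Answer: {a: +, b: +, c: ⊤, d: +, e: ⊤, f: ⊤}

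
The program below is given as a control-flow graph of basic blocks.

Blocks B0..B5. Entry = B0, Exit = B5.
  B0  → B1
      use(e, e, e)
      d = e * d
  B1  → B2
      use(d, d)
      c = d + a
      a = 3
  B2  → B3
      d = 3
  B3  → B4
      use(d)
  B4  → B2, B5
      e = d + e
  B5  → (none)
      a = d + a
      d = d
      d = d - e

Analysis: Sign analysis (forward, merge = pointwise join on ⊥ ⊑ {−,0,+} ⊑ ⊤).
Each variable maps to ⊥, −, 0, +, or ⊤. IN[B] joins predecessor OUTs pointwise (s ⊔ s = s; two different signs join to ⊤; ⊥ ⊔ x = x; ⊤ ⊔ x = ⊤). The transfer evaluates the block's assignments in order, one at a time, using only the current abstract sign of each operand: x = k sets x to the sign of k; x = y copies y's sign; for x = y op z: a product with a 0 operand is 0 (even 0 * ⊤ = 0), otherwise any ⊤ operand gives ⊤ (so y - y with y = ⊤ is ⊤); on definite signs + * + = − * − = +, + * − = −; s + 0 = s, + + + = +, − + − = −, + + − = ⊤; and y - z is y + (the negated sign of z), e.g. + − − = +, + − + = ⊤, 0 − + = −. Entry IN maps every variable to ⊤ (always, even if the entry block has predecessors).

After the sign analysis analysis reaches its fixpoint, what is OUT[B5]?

Answer: {a: +, b: ⊤, c: ⊤, d: ⊤, e: ⊤, f: ⊤}

Working:
Converged values:
  B0:   IN=(all ⊤)   OUT=(all ⊤)
  B1:   IN=(all ⊤)   OUT={a:+; rest ⊤}
  B2:   IN={a:+; rest ⊤}   OUT={a:+, d:+; rest ⊤}
  B3:   IN={a:+, d:+; rest ⊤}   OUT={a:+, d:+; rest ⊤}
  B4:   IN={a:+, d:+; rest ⊤}   OUT={a:+, d:+; rest ⊤}
  B5:   IN={a:+, d:+; rest ⊤}   OUT={a:+; rest ⊤}

Merge at B5: IN[B5] = OUT[B4] = {a: +, b: ⊤, c: ⊤, d: +, e: ⊤, f: ⊤}
Applying B5's transfer function to that IN value gives OUT[B5] (row B5 above).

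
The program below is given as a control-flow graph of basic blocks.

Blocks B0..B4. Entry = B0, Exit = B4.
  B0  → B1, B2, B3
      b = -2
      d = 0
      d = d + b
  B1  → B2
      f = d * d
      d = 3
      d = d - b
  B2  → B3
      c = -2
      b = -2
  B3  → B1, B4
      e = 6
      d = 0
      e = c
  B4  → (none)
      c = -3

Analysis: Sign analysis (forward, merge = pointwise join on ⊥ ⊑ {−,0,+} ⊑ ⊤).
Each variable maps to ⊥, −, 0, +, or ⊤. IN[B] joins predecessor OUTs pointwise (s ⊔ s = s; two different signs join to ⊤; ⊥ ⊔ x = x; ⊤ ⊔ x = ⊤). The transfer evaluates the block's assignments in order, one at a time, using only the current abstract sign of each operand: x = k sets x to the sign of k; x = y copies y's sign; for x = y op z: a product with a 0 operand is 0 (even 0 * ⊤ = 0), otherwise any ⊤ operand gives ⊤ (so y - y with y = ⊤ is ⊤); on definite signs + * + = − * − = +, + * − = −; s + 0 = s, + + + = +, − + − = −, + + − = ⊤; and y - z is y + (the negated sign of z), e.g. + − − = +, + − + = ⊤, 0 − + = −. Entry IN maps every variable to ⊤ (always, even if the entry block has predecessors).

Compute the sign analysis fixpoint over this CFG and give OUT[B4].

Per-block solution:
  B0:   IN=(all ⊤)   OUT={b:-, d:-; rest ⊤}
  B1:   IN={b:-; rest ⊤}   OUT={b:-, d:+; rest ⊤}
  B2:   IN={b:-; rest ⊤}   OUT={b:-, c:-; rest ⊤}
  B3:   IN={b:-; rest ⊤}   OUT={b:-, d:0; rest ⊤}
  B4:   IN={b:-, d:0; rest ⊤}   OUT={b:-, c:-, d:0; rest ⊤}

Merge at B4: IN[B4] = OUT[B3] = {a: ⊤, b: -, c: ⊤, d: 0, e: ⊤, f: ⊤}
Applying B4's transfer function to that IN value gives OUT[B4] (row B4 above).

Answer: {a: ⊤, b: -, c: -, d: 0, e: ⊤, f: ⊤}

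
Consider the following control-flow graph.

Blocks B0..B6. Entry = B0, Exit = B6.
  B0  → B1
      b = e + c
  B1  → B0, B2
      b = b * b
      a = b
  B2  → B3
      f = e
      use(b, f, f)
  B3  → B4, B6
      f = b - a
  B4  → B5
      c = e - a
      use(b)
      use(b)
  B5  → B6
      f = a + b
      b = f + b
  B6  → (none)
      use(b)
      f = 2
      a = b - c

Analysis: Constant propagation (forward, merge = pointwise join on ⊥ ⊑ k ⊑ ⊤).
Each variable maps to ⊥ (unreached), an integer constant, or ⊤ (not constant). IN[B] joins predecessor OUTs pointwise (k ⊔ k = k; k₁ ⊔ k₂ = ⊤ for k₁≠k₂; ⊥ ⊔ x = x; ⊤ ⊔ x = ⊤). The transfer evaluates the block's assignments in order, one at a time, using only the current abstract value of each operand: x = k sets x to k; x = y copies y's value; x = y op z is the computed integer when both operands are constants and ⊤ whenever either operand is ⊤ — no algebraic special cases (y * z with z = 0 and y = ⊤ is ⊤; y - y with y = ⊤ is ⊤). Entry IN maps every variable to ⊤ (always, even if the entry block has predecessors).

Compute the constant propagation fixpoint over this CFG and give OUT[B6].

Answer: {a: ⊤, b: ⊤, c: ⊤, d: ⊤, e: ⊤, f: 2}

Derivation:
Per-block solution:
  B0:   IN=(all ⊤)   OUT=(all ⊤)
  B1:   IN=(all ⊤)   OUT=(all ⊤)
  B2:   IN=(all ⊤)   OUT=(all ⊤)
  B3:   IN=(all ⊤)   OUT=(all ⊤)
  B4:   IN=(all ⊤)   OUT=(all ⊤)
  B5:   IN=(all ⊤)   OUT=(all ⊤)
  B6:   IN=(all ⊤)   OUT={f:2; rest ⊤}

Merge at B6: IN[B6] = OUT[B3] ⊔ OUT[B5] = {a: ⊤, b: ⊤, c: ⊤, d: ⊤, e: ⊤, f: ⊤}
Applying B6's transfer function to that IN value gives OUT[B6] (row B6 above).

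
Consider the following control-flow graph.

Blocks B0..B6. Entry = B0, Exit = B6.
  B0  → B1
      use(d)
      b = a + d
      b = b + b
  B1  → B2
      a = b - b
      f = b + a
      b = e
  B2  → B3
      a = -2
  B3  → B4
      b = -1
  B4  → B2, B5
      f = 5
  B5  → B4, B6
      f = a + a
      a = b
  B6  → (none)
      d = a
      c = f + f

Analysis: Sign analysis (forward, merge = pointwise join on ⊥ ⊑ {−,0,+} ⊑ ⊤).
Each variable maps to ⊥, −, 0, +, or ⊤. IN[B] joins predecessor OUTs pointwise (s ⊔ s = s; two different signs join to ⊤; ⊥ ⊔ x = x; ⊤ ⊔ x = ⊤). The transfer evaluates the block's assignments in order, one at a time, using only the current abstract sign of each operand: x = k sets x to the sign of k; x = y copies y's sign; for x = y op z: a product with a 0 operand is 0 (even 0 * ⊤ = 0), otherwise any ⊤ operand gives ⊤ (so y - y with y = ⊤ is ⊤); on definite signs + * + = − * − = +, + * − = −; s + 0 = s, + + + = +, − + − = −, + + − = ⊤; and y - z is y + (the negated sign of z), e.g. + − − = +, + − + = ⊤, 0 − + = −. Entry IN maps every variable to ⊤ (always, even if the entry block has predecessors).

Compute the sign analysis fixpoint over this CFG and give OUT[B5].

Per-block solution:
  B0:   IN=(all ⊤)   OUT=(all ⊤)
  B1:   IN=(all ⊤)   OUT=(all ⊤)
  B2:   IN=(all ⊤)   OUT={a:-; rest ⊤}
  B3:   IN={a:-; rest ⊤}   OUT={a:-, b:-; rest ⊤}
  B4:   IN={a:-, b:-; rest ⊤}   OUT={a:-, b:-, f:+; rest ⊤}
  B5:   IN={a:-, b:-, f:+; rest ⊤}   OUT={a:-, b:-, f:-; rest ⊤}
  B6:   IN={a:-, b:-, f:-; rest ⊤}   OUT={a:-, b:-, c:-, d:-, f:-; rest ⊤}

Merge at B5: IN[B5] = OUT[B4] = {a: -, b: -, c: ⊤, d: ⊤, e: ⊤, f: +}
Applying B5's transfer function to that IN value gives OUT[B5] (row B5 above).

Answer: {a: -, b: -, c: ⊤, d: ⊤, e: ⊤, f: -}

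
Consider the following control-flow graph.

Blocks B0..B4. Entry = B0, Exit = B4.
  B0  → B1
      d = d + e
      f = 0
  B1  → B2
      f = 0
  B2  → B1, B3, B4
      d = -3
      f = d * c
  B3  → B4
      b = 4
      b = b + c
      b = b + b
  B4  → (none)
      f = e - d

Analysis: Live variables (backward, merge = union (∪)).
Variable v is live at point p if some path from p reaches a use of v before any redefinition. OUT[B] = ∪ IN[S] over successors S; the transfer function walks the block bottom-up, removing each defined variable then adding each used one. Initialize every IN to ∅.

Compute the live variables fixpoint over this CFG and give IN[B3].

Answer: {c, d, e}

Derivation:
Fixpoint table:
  B0:  IN={c, d, e}  OUT={c, e}
  B1:  IN={c, e}  OUT={c, e}
  B2:  IN={c, e}  OUT={c, d, e}
  B3:  IN={c, d, e}  OUT={d, e}
  B4:  IN={d, e}  OUT={}

Merge at B3: OUT[B3] = IN[B4] = {d, e}
Applying B3's transfer function to that OUT value gives IN[B3] (row B3 above).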